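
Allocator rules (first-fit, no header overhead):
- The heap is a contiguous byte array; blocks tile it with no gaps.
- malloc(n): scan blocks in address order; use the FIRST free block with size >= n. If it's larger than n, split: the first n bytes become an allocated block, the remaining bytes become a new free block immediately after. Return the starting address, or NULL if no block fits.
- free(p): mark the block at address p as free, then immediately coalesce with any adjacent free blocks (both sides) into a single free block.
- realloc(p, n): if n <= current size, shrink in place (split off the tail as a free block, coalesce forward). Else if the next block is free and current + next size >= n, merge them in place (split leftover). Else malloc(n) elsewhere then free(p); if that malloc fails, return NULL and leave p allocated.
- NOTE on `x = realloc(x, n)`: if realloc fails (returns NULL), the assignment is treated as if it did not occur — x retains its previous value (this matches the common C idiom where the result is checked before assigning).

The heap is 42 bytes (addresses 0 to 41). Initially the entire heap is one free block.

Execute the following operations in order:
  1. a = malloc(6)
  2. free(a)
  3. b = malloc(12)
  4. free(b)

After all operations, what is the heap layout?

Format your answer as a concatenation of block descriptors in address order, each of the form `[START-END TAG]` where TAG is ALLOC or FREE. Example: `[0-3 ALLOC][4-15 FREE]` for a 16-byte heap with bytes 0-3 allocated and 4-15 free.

Op 1: a = malloc(6) -> a = 0; heap: [0-5 ALLOC][6-41 FREE]
Op 2: free(a) -> (freed a); heap: [0-41 FREE]
Op 3: b = malloc(12) -> b = 0; heap: [0-11 ALLOC][12-41 FREE]
Op 4: free(b) -> (freed b); heap: [0-41 FREE]

Answer: [0-41 FREE]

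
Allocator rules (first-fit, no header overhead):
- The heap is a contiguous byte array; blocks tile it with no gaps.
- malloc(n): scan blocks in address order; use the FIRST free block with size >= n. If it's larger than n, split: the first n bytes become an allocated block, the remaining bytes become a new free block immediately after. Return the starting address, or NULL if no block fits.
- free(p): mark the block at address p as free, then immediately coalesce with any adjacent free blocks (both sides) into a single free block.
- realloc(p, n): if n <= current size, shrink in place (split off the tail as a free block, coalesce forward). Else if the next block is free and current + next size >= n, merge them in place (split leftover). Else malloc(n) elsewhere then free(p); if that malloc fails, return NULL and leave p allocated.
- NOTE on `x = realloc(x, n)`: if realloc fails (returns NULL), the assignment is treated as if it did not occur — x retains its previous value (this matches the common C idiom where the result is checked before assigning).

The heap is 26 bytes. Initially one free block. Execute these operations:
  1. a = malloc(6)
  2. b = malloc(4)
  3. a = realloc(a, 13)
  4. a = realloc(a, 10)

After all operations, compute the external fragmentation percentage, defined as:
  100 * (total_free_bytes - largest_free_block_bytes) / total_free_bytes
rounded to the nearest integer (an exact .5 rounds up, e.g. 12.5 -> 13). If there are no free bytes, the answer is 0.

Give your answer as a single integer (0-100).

Answer: 50

Derivation:
Op 1: a = malloc(6) -> a = 0; heap: [0-5 ALLOC][6-25 FREE]
Op 2: b = malloc(4) -> b = 6; heap: [0-5 ALLOC][6-9 ALLOC][10-25 FREE]
Op 3: a = realloc(a, 13) -> a = 10; heap: [0-5 FREE][6-9 ALLOC][10-22 ALLOC][23-25 FREE]
Op 4: a = realloc(a, 10) -> a = 10; heap: [0-5 FREE][6-9 ALLOC][10-19 ALLOC][20-25 FREE]
Free blocks: [6 6] total_free=12 largest=6 -> 100*(12-6)/12 = 600/12 = 50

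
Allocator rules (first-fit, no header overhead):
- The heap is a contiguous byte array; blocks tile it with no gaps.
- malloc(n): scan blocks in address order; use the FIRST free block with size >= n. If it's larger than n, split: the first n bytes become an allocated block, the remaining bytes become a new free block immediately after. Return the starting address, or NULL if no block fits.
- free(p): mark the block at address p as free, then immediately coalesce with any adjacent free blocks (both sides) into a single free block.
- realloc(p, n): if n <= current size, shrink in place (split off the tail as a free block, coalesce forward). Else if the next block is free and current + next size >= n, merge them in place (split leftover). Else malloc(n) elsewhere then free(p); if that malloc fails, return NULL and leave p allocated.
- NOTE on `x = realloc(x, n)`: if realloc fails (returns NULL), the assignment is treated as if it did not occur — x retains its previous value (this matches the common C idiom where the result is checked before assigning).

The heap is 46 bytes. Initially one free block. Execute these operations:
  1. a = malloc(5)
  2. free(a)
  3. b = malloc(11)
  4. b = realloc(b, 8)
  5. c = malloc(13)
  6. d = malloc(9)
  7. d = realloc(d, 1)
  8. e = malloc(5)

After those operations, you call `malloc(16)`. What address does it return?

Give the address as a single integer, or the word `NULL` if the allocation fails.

Op 1: a = malloc(5) -> a = 0; heap: [0-4 ALLOC][5-45 FREE]
Op 2: free(a) -> (freed a); heap: [0-45 FREE]
Op 3: b = malloc(11) -> b = 0; heap: [0-10 ALLOC][11-45 FREE]
Op 4: b = realloc(b, 8) -> b = 0; heap: [0-7 ALLOC][8-45 FREE]
Op 5: c = malloc(13) -> c = 8; heap: [0-7 ALLOC][8-20 ALLOC][21-45 FREE]
Op 6: d = malloc(9) -> d = 21; heap: [0-7 ALLOC][8-20 ALLOC][21-29 ALLOC][30-45 FREE]
Op 7: d = realloc(d, 1) -> d = 21; heap: [0-7 ALLOC][8-20 ALLOC][21-21 ALLOC][22-45 FREE]
Op 8: e = malloc(5) -> e = 22; heap: [0-7 ALLOC][8-20 ALLOC][21-21 ALLOC][22-26 ALLOC][27-45 FREE]
malloc(16): first-fit scan over [0-7 ALLOC][8-20 ALLOC][21-21 ALLOC][22-26 ALLOC][27-45 FREE] -> 27

Answer: 27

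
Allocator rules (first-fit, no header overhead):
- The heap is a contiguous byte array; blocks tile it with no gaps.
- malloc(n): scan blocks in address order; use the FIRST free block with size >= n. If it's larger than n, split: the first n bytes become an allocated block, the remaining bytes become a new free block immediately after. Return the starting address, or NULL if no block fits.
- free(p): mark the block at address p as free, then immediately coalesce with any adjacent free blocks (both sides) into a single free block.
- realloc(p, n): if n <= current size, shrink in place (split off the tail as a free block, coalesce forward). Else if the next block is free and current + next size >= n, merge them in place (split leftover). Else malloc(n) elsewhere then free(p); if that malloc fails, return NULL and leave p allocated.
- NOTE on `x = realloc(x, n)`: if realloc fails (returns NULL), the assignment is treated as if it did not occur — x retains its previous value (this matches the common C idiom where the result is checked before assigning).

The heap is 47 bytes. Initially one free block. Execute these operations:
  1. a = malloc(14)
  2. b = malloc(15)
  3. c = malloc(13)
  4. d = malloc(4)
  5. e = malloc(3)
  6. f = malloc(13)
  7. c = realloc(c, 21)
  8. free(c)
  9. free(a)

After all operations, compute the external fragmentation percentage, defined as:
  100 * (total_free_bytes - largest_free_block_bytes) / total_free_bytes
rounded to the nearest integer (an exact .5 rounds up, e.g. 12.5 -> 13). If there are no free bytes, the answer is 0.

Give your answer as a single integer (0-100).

Answer: 50

Derivation:
Op 1: a = malloc(14) -> a = 0; heap: [0-13 ALLOC][14-46 FREE]
Op 2: b = malloc(15) -> b = 14; heap: [0-13 ALLOC][14-28 ALLOC][29-46 FREE]
Op 3: c = malloc(13) -> c = 29; heap: [0-13 ALLOC][14-28 ALLOC][29-41 ALLOC][42-46 FREE]
Op 4: d = malloc(4) -> d = 42; heap: [0-13 ALLOC][14-28 ALLOC][29-41 ALLOC][42-45 ALLOC][46-46 FREE]
Op 5: e = malloc(3) -> e = NULL; heap: [0-13 ALLOC][14-28 ALLOC][29-41 ALLOC][42-45 ALLOC][46-46 FREE]
Op 6: f = malloc(13) -> f = NULL; heap: [0-13 ALLOC][14-28 ALLOC][29-41 ALLOC][42-45 ALLOC][46-46 FREE]
Op 7: c = realloc(c, 21) -> NULL (c unchanged); heap: [0-13 ALLOC][14-28 ALLOC][29-41 ALLOC][42-45 ALLOC][46-46 FREE]
Op 8: free(c) -> (freed c); heap: [0-13 ALLOC][14-28 ALLOC][29-41 FREE][42-45 ALLOC][46-46 FREE]
Op 9: free(a) -> (freed a); heap: [0-13 FREE][14-28 ALLOC][29-41 FREE][42-45 ALLOC][46-46 FREE]
Free blocks: [14 13 1] total_free=28 largest=14 -> 100*(28-14)/28 = 1400/28 = 50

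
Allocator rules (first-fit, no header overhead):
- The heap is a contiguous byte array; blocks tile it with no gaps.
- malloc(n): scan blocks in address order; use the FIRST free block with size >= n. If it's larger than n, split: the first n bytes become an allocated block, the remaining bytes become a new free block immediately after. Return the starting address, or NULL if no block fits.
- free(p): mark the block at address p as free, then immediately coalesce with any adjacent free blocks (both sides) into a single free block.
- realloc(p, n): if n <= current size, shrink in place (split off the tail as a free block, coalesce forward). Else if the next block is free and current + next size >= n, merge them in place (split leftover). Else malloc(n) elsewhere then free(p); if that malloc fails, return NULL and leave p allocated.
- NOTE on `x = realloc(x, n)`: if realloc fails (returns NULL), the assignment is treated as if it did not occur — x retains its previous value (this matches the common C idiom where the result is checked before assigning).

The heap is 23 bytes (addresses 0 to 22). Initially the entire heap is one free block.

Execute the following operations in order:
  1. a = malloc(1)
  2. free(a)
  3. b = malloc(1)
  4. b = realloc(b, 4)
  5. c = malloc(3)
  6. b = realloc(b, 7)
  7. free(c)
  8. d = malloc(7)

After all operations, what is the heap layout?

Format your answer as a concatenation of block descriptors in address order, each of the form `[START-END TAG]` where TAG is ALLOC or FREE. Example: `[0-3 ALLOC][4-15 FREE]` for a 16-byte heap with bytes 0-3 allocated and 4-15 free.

Answer: [0-6 ALLOC][7-13 ALLOC][14-22 FREE]

Derivation:
Op 1: a = malloc(1) -> a = 0; heap: [0-0 ALLOC][1-22 FREE]
Op 2: free(a) -> (freed a); heap: [0-22 FREE]
Op 3: b = malloc(1) -> b = 0; heap: [0-0 ALLOC][1-22 FREE]
Op 4: b = realloc(b, 4) -> b = 0; heap: [0-3 ALLOC][4-22 FREE]
Op 5: c = malloc(3) -> c = 4; heap: [0-3 ALLOC][4-6 ALLOC][7-22 FREE]
Op 6: b = realloc(b, 7) -> b = 7; heap: [0-3 FREE][4-6 ALLOC][7-13 ALLOC][14-22 FREE]
Op 7: free(c) -> (freed c); heap: [0-6 FREE][7-13 ALLOC][14-22 FREE]
Op 8: d = malloc(7) -> d = 0; heap: [0-6 ALLOC][7-13 ALLOC][14-22 FREE]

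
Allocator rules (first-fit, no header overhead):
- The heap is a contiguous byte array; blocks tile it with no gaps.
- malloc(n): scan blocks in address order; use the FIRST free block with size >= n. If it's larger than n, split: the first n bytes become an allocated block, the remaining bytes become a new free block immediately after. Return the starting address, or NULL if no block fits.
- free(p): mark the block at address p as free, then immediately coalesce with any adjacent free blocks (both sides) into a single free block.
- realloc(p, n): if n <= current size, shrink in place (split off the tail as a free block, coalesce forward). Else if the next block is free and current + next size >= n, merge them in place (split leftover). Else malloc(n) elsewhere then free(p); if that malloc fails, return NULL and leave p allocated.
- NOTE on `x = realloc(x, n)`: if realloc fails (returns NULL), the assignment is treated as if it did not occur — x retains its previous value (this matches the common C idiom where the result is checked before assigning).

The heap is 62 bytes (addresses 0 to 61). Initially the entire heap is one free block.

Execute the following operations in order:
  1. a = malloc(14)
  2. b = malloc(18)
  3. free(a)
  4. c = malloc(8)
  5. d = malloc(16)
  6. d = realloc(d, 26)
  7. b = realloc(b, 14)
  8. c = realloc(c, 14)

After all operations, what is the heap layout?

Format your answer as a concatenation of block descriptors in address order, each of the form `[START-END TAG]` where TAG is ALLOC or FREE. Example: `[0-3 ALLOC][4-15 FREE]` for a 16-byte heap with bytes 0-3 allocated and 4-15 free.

Op 1: a = malloc(14) -> a = 0; heap: [0-13 ALLOC][14-61 FREE]
Op 2: b = malloc(18) -> b = 14; heap: [0-13 ALLOC][14-31 ALLOC][32-61 FREE]
Op 3: free(a) -> (freed a); heap: [0-13 FREE][14-31 ALLOC][32-61 FREE]
Op 4: c = malloc(8) -> c = 0; heap: [0-7 ALLOC][8-13 FREE][14-31 ALLOC][32-61 FREE]
Op 5: d = malloc(16) -> d = 32; heap: [0-7 ALLOC][8-13 FREE][14-31 ALLOC][32-47 ALLOC][48-61 FREE]
Op 6: d = realloc(d, 26) -> d = 32; heap: [0-7 ALLOC][8-13 FREE][14-31 ALLOC][32-57 ALLOC][58-61 FREE]
Op 7: b = realloc(b, 14) -> b = 14; heap: [0-7 ALLOC][8-13 FREE][14-27 ALLOC][28-31 FREE][32-57 ALLOC][58-61 FREE]
Op 8: c = realloc(c, 14) -> c = 0; heap: [0-13 ALLOC][14-27 ALLOC][28-31 FREE][32-57 ALLOC][58-61 FREE]

Answer: [0-13 ALLOC][14-27 ALLOC][28-31 FREE][32-57 ALLOC][58-61 FREE]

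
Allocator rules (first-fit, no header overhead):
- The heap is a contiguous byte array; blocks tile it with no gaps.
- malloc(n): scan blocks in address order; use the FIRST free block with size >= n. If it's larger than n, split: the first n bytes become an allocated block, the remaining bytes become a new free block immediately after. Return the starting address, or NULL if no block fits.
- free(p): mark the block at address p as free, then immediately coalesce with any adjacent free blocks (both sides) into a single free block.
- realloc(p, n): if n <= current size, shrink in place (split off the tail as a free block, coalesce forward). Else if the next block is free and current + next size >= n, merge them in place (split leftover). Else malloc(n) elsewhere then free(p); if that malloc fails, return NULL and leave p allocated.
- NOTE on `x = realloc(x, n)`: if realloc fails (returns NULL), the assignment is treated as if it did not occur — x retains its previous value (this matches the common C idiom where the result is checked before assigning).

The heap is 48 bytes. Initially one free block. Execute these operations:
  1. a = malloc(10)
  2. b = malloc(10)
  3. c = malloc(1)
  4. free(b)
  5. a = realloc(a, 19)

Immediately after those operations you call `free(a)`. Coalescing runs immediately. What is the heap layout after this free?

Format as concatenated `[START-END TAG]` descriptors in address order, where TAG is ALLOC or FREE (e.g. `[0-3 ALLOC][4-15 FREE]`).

Answer: [0-19 FREE][20-20 ALLOC][21-47 FREE]

Derivation:
Op 1: a = malloc(10) -> a = 0; heap: [0-9 ALLOC][10-47 FREE]
Op 2: b = malloc(10) -> b = 10; heap: [0-9 ALLOC][10-19 ALLOC][20-47 FREE]
Op 3: c = malloc(1) -> c = 20; heap: [0-9 ALLOC][10-19 ALLOC][20-20 ALLOC][21-47 FREE]
Op 4: free(b) -> (freed b); heap: [0-9 ALLOC][10-19 FREE][20-20 ALLOC][21-47 FREE]
Op 5: a = realloc(a, 19) -> a = 0; heap: [0-18 ALLOC][19-19 FREE][20-20 ALLOC][21-47 FREE]
free(a): a = 0 -> block [0-18 ALLOC]; mark free, coalesce with adjacent free neighbors -> [0-19 FREE][20-20 ALLOC][21-47 FREE]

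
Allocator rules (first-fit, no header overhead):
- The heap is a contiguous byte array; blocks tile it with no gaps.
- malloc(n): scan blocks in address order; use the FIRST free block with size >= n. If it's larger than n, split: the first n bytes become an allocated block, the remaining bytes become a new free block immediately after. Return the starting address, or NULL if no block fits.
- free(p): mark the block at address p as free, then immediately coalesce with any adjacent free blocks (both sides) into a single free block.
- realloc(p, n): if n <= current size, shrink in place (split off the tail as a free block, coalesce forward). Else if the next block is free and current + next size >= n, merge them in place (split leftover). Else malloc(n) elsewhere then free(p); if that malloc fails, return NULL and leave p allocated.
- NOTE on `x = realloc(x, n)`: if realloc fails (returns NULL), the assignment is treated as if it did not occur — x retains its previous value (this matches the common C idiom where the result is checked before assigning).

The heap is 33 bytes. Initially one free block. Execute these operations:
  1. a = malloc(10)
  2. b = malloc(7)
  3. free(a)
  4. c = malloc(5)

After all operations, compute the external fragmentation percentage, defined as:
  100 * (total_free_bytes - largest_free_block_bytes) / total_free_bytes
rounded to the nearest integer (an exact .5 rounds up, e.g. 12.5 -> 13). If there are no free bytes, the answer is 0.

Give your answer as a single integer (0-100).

Answer: 24

Derivation:
Op 1: a = malloc(10) -> a = 0; heap: [0-9 ALLOC][10-32 FREE]
Op 2: b = malloc(7) -> b = 10; heap: [0-9 ALLOC][10-16 ALLOC][17-32 FREE]
Op 3: free(a) -> (freed a); heap: [0-9 FREE][10-16 ALLOC][17-32 FREE]
Op 4: c = malloc(5) -> c = 0; heap: [0-4 ALLOC][5-9 FREE][10-16 ALLOC][17-32 FREE]
Free blocks: [5 16] total_free=21 largest=16 -> 100*(21-16)/21 = 500/21 ≈ 23.810 -> rounds to 24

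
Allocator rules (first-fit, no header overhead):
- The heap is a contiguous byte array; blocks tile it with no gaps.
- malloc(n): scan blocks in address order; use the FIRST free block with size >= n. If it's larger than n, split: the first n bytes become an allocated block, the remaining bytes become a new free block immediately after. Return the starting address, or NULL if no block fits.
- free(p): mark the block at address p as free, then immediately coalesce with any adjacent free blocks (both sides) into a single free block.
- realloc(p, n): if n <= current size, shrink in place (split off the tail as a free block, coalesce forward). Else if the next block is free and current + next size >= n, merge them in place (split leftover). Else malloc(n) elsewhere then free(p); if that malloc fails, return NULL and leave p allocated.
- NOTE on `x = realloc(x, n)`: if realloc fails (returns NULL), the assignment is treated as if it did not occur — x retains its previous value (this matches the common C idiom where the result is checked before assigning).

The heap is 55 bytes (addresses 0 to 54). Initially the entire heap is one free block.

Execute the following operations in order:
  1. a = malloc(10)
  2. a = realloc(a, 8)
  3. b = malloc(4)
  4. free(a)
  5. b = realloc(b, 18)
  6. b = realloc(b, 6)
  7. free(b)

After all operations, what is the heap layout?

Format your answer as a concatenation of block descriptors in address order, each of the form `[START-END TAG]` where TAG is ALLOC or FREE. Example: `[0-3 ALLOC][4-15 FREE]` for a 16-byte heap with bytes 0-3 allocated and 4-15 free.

Answer: [0-54 FREE]

Derivation:
Op 1: a = malloc(10) -> a = 0; heap: [0-9 ALLOC][10-54 FREE]
Op 2: a = realloc(a, 8) -> a = 0; heap: [0-7 ALLOC][8-54 FREE]
Op 3: b = malloc(4) -> b = 8; heap: [0-7 ALLOC][8-11 ALLOC][12-54 FREE]
Op 4: free(a) -> (freed a); heap: [0-7 FREE][8-11 ALLOC][12-54 FREE]
Op 5: b = realloc(b, 18) -> b = 8; heap: [0-7 FREE][8-25 ALLOC][26-54 FREE]
Op 6: b = realloc(b, 6) -> b = 8; heap: [0-7 FREE][8-13 ALLOC][14-54 FREE]
Op 7: free(b) -> (freed b); heap: [0-54 FREE]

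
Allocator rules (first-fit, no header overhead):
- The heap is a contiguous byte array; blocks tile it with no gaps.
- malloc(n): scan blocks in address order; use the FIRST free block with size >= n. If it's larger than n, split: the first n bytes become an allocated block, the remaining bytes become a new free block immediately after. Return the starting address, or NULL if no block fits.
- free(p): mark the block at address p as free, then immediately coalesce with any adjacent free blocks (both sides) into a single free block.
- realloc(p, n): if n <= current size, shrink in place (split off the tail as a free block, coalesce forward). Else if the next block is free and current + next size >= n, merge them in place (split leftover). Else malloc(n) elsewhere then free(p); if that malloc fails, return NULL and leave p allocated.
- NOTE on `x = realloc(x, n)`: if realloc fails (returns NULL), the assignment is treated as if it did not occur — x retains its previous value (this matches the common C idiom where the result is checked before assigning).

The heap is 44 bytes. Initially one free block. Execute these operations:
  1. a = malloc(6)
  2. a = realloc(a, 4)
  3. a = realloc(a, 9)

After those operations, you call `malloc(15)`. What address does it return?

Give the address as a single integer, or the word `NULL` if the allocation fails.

Op 1: a = malloc(6) -> a = 0; heap: [0-5 ALLOC][6-43 FREE]
Op 2: a = realloc(a, 4) -> a = 0; heap: [0-3 ALLOC][4-43 FREE]
Op 3: a = realloc(a, 9) -> a = 0; heap: [0-8 ALLOC][9-43 FREE]
malloc(15): first-fit scan over [0-8 ALLOC][9-43 FREE] -> 9

Answer: 9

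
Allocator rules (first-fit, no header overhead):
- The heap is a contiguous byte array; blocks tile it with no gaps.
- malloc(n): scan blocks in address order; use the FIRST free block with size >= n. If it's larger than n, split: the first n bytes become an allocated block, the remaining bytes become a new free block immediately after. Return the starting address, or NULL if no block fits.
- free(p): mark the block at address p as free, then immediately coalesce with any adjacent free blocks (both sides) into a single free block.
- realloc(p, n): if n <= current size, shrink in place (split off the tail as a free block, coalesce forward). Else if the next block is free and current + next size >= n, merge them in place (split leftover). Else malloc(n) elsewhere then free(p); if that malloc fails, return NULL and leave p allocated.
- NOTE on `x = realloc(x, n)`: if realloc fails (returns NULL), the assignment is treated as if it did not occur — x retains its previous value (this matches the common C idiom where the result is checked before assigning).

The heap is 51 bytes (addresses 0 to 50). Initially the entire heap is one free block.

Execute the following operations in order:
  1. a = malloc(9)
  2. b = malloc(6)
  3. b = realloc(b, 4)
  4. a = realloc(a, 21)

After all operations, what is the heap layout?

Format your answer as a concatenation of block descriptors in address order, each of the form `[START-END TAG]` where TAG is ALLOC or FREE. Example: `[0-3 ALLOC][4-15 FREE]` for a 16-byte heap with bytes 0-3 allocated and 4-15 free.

Answer: [0-8 FREE][9-12 ALLOC][13-33 ALLOC][34-50 FREE]

Derivation:
Op 1: a = malloc(9) -> a = 0; heap: [0-8 ALLOC][9-50 FREE]
Op 2: b = malloc(6) -> b = 9; heap: [0-8 ALLOC][9-14 ALLOC][15-50 FREE]
Op 3: b = realloc(b, 4) -> b = 9; heap: [0-8 ALLOC][9-12 ALLOC][13-50 FREE]
Op 4: a = realloc(a, 21) -> a = 13; heap: [0-8 FREE][9-12 ALLOC][13-33 ALLOC][34-50 FREE]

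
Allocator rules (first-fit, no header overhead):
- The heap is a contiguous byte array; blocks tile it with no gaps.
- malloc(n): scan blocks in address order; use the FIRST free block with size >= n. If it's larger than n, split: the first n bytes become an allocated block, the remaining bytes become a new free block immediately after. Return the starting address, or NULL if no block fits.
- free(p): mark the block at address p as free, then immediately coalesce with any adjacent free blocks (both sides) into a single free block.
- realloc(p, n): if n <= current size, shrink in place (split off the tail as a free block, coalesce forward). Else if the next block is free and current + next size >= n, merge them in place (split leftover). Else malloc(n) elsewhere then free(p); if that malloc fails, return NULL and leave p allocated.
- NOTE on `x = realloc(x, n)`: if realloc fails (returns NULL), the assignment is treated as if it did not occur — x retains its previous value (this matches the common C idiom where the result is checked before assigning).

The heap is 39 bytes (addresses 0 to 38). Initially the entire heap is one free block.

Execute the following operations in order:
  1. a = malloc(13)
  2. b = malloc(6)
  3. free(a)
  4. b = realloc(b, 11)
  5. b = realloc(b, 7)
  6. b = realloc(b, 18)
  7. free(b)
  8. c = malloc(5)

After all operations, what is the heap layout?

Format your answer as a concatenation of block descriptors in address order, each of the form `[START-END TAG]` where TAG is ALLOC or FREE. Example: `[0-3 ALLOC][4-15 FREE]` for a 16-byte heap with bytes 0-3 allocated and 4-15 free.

Answer: [0-4 ALLOC][5-38 FREE]

Derivation:
Op 1: a = malloc(13) -> a = 0; heap: [0-12 ALLOC][13-38 FREE]
Op 2: b = malloc(6) -> b = 13; heap: [0-12 ALLOC][13-18 ALLOC][19-38 FREE]
Op 3: free(a) -> (freed a); heap: [0-12 FREE][13-18 ALLOC][19-38 FREE]
Op 4: b = realloc(b, 11) -> b = 13; heap: [0-12 FREE][13-23 ALLOC][24-38 FREE]
Op 5: b = realloc(b, 7) -> b = 13; heap: [0-12 FREE][13-19 ALLOC][20-38 FREE]
Op 6: b = realloc(b, 18) -> b = 13; heap: [0-12 FREE][13-30 ALLOC][31-38 FREE]
Op 7: free(b) -> (freed b); heap: [0-38 FREE]
Op 8: c = malloc(5) -> c = 0; heap: [0-4 ALLOC][5-38 FREE]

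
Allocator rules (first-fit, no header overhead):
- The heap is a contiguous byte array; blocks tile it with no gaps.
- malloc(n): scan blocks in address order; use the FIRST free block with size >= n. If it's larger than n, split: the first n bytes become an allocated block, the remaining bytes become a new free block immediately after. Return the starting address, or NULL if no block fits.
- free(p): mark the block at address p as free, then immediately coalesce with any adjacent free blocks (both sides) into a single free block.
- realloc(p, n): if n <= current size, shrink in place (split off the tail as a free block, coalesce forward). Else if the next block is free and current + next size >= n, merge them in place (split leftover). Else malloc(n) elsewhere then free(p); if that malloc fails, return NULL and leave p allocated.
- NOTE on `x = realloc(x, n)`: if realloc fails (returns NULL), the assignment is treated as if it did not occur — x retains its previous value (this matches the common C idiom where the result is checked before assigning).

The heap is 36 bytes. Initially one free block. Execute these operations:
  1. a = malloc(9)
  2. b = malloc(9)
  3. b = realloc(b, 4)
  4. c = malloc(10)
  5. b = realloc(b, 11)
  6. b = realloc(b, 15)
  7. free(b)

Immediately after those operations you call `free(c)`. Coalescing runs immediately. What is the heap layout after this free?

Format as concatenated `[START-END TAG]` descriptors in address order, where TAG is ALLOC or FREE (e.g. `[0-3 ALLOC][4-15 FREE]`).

Answer: [0-8 ALLOC][9-35 FREE]

Derivation:
Op 1: a = malloc(9) -> a = 0; heap: [0-8 ALLOC][9-35 FREE]
Op 2: b = malloc(9) -> b = 9; heap: [0-8 ALLOC][9-17 ALLOC][18-35 FREE]
Op 3: b = realloc(b, 4) -> b = 9; heap: [0-8 ALLOC][9-12 ALLOC][13-35 FREE]
Op 4: c = malloc(10) -> c = 13; heap: [0-8 ALLOC][9-12 ALLOC][13-22 ALLOC][23-35 FREE]
Op 5: b = realloc(b, 11) -> b = 23; heap: [0-8 ALLOC][9-12 FREE][13-22 ALLOC][23-33 ALLOC][34-35 FREE]
Op 6: b = realloc(b, 15) -> NULL (b unchanged); heap: [0-8 ALLOC][9-12 FREE][13-22 ALLOC][23-33 ALLOC][34-35 FREE]
Op 7: free(b) -> (freed b); heap: [0-8 ALLOC][9-12 FREE][13-22 ALLOC][23-35 FREE]
free(c): c = 13 -> block [13-22 ALLOC]; mark free, coalesce with adjacent free neighbors -> [0-8 ALLOC][9-35 FREE]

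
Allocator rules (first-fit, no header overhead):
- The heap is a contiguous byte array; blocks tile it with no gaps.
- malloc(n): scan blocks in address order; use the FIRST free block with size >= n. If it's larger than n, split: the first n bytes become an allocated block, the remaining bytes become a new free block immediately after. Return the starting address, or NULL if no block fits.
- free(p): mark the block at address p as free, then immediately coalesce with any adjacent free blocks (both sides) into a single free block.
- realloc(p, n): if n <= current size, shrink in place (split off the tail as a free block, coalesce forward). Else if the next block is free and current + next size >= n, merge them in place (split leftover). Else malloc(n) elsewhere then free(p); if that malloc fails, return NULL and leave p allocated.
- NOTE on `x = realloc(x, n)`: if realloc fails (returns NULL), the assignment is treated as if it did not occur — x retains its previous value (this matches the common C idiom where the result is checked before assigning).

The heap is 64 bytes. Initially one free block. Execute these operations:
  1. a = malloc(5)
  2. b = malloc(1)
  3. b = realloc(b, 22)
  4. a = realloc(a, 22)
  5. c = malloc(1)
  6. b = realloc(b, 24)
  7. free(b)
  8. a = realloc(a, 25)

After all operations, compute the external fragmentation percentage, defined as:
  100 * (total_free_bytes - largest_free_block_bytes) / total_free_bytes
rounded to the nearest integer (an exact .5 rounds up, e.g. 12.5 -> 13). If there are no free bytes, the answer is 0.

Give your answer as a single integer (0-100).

Op 1: a = malloc(5) -> a = 0; heap: [0-4 ALLOC][5-63 FREE]
Op 2: b = malloc(1) -> b = 5; heap: [0-4 ALLOC][5-5 ALLOC][6-63 FREE]
Op 3: b = realloc(b, 22) -> b = 5; heap: [0-4 ALLOC][5-26 ALLOC][27-63 FREE]
Op 4: a = realloc(a, 22) -> a = 27; heap: [0-4 FREE][5-26 ALLOC][27-48 ALLOC][49-63 FREE]
Op 5: c = malloc(1) -> c = 0; heap: [0-0 ALLOC][1-4 FREE][5-26 ALLOC][27-48 ALLOC][49-63 FREE]
Op 6: b = realloc(b, 24) -> NULL (b unchanged); heap: [0-0 ALLOC][1-4 FREE][5-26 ALLOC][27-48 ALLOC][49-63 FREE]
Op 7: free(b) -> (freed b); heap: [0-0 ALLOC][1-26 FREE][27-48 ALLOC][49-63 FREE]
Op 8: a = realloc(a, 25) -> a = 27; heap: [0-0 ALLOC][1-26 FREE][27-51 ALLOC][52-63 FREE]
Free blocks: [26 12] total_free=38 largest=26 -> 100*(38-26)/38 = 1200/38 ≈ 31.579 -> rounds to 32

Answer: 32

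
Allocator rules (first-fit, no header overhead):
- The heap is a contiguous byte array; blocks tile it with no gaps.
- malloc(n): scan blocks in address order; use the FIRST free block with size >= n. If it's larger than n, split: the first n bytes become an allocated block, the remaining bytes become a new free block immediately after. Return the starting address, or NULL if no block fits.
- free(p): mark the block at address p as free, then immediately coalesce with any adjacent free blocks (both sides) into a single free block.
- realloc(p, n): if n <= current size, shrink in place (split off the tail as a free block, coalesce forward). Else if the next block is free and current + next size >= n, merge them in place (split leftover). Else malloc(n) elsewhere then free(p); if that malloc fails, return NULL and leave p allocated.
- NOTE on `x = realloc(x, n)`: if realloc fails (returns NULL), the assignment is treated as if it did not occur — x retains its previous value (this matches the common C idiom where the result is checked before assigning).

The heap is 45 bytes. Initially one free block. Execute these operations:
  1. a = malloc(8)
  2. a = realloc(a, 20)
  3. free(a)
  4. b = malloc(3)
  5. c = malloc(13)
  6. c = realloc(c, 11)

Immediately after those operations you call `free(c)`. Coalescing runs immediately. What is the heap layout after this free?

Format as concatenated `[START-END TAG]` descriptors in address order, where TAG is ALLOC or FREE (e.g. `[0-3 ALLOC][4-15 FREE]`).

Answer: [0-2 ALLOC][3-44 FREE]

Derivation:
Op 1: a = malloc(8) -> a = 0; heap: [0-7 ALLOC][8-44 FREE]
Op 2: a = realloc(a, 20) -> a = 0; heap: [0-19 ALLOC][20-44 FREE]
Op 3: free(a) -> (freed a); heap: [0-44 FREE]
Op 4: b = malloc(3) -> b = 0; heap: [0-2 ALLOC][3-44 FREE]
Op 5: c = malloc(13) -> c = 3; heap: [0-2 ALLOC][3-15 ALLOC][16-44 FREE]
Op 6: c = realloc(c, 11) -> c = 3; heap: [0-2 ALLOC][3-13 ALLOC][14-44 FREE]
free(c): c = 3 -> block [3-13 ALLOC]; mark free, coalesce with adjacent free neighbors -> [0-2 ALLOC][3-44 FREE]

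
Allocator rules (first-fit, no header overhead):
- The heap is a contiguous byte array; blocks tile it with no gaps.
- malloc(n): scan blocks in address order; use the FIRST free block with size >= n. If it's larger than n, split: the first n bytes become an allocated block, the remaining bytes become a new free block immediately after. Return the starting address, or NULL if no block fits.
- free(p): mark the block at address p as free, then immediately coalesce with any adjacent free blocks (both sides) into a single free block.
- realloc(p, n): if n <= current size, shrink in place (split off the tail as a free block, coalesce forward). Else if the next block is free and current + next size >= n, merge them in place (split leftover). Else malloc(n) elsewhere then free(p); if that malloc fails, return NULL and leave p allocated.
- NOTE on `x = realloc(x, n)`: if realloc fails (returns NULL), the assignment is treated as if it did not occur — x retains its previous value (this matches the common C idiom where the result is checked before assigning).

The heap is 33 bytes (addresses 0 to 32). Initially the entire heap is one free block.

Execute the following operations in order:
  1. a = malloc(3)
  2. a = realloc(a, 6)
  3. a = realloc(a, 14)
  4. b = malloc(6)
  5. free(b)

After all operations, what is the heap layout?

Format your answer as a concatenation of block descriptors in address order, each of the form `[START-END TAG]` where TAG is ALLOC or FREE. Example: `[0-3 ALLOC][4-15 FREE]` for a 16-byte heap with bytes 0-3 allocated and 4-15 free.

Answer: [0-13 ALLOC][14-32 FREE]

Derivation:
Op 1: a = malloc(3) -> a = 0; heap: [0-2 ALLOC][3-32 FREE]
Op 2: a = realloc(a, 6) -> a = 0; heap: [0-5 ALLOC][6-32 FREE]
Op 3: a = realloc(a, 14) -> a = 0; heap: [0-13 ALLOC][14-32 FREE]
Op 4: b = malloc(6) -> b = 14; heap: [0-13 ALLOC][14-19 ALLOC][20-32 FREE]
Op 5: free(b) -> (freed b); heap: [0-13 ALLOC][14-32 FREE]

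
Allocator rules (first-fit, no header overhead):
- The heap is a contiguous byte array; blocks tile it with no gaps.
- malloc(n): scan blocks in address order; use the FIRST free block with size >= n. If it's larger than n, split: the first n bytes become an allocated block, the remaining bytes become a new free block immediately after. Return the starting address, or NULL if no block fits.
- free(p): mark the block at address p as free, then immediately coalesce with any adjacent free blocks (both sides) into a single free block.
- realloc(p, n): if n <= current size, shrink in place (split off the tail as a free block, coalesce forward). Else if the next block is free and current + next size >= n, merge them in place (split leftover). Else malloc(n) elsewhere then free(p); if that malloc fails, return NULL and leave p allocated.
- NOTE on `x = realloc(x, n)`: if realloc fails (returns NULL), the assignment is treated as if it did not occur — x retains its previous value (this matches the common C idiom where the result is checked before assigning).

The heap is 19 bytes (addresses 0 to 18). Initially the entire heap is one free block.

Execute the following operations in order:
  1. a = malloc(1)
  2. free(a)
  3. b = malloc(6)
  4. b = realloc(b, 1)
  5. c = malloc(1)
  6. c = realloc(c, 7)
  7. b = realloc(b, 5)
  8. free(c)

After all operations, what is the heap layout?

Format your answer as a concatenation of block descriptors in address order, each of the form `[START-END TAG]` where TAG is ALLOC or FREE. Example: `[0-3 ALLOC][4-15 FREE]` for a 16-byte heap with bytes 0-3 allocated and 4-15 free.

Answer: [0-7 FREE][8-12 ALLOC][13-18 FREE]

Derivation:
Op 1: a = malloc(1) -> a = 0; heap: [0-0 ALLOC][1-18 FREE]
Op 2: free(a) -> (freed a); heap: [0-18 FREE]
Op 3: b = malloc(6) -> b = 0; heap: [0-5 ALLOC][6-18 FREE]
Op 4: b = realloc(b, 1) -> b = 0; heap: [0-0 ALLOC][1-18 FREE]
Op 5: c = malloc(1) -> c = 1; heap: [0-0 ALLOC][1-1 ALLOC][2-18 FREE]
Op 6: c = realloc(c, 7) -> c = 1; heap: [0-0 ALLOC][1-7 ALLOC][8-18 FREE]
Op 7: b = realloc(b, 5) -> b = 8; heap: [0-0 FREE][1-7 ALLOC][8-12 ALLOC][13-18 FREE]
Op 8: free(c) -> (freed c); heap: [0-7 FREE][8-12 ALLOC][13-18 FREE]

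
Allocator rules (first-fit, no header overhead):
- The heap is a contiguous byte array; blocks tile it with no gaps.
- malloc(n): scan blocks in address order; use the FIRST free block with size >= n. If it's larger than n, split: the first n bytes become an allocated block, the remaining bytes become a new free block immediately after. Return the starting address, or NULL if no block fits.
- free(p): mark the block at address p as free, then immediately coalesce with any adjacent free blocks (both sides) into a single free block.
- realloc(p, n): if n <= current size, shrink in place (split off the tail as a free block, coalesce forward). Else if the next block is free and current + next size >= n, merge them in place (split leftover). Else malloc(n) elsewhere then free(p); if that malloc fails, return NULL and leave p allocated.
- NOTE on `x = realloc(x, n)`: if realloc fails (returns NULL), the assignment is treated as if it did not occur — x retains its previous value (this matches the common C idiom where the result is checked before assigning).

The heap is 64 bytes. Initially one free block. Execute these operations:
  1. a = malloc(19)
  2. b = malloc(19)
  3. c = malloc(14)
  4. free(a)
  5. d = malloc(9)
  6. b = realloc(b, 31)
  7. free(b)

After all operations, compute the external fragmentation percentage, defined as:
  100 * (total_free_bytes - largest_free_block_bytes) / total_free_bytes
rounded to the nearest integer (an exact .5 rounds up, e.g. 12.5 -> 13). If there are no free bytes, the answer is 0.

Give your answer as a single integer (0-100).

Answer: 29

Derivation:
Op 1: a = malloc(19) -> a = 0; heap: [0-18 ALLOC][19-63 FREE]
Op 2: b = malloc(19) -> b = 19; heap: [0-18 ALLOC][19-37 ALLOC][38-63 FREE]
Op 3: c = malloc(14) -> c = 38; heap: [0-18 ALLOC][19-37 ALLOC][38-51 ALLOC][52-63 FREE]
Op 4: free(a) -> (freed a); heap: [0-18 FREE][19-37 ALLOC][38-51 ALLOC][52-63 FREE]
Op 5: d = malloc(9) -> d = 0; heap: [0-8 ALLOC][9-18 FREE][19-37 ALLOC][38-51 ALLOC][52-63 FREE]
Op 6: b = realloc(b, 31) -> NULL (b unchanged); heap: [0-8 ALLOC][9-18 FREE][19-37 ALLOC][38-51 ALLOC][52-63 FREE]
Op 7: free(b) -> (freed b); heap: [0-8 ALLOC][9-37 FREE][38-51 ALLOC][52-63 FREE]
Free blocks: [29 12] total_free=41 largest=29 -> 100*(41-29)/41 = 1200/41 ≈ 29.268 -> rounds to 29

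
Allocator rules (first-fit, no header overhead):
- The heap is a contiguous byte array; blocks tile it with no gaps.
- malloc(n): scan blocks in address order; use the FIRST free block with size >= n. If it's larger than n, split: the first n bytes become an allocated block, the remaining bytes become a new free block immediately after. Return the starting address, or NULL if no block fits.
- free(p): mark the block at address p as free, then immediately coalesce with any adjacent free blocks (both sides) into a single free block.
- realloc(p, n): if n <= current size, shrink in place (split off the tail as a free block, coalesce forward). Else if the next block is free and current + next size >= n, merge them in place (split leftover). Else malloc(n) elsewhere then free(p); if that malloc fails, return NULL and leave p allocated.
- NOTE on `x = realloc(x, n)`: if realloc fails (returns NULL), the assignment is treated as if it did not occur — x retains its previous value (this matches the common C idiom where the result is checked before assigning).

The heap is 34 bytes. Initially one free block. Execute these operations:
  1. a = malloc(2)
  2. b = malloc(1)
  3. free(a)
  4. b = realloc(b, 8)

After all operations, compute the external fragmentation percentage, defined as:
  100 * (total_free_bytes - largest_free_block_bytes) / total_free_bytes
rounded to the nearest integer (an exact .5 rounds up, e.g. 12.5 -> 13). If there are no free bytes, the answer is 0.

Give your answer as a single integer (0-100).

Answer: 8

Derivation:
Op 1: a = malloc(2) -> a = 0; heap: [0-1 ALLOC][2-33 FREE]
Op 2: b = malloc(1) -> b = 2; heap: [0-1 ALLOC][2-2 ALLOC][3-33 FREE]
Op 3: free(a) -> (freed a); heap: [0-1 FREE][2-2 ALLOC][3-33 FREE]
Op 4: b = realloc(b, 8) -> b = 2; heap: [0-1 FREE][2-9 ALLOC][10-33 FREE]
Free blocks: [2 24] total_free=26 largest=24 -> 100*(26-24)/26 = 200/26 ≈ 7.692 -> rounds to 8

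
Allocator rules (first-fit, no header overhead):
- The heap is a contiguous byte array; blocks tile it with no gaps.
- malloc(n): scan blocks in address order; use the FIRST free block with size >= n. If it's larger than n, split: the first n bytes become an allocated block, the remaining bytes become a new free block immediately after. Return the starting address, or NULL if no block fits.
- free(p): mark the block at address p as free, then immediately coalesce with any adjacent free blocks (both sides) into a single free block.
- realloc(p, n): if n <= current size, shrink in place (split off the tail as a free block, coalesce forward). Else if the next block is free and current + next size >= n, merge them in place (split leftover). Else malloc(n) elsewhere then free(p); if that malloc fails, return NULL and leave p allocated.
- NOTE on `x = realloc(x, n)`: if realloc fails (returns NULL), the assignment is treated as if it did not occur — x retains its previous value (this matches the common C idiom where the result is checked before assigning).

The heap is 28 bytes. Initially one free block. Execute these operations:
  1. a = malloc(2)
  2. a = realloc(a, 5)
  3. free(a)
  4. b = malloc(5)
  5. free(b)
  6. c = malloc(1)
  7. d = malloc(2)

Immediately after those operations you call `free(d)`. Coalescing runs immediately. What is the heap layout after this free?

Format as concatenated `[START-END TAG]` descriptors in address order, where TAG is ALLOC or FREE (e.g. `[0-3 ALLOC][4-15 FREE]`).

Op 1: a = malloc(2) -> a = 0; heap: [0-1 ALLOC][2-27 FREE]
Op 2: a = realloc(a, 5) -> a = 0; heap: [0-4 ALLOC][5-27 FREE]
Op 3: free(a) -> (freed a); heap: [0-27 FREE]
Op 4: b = malloc(5) -> b = 0; heap: [0-4 ALLOC][5-27 FREE]
Op 5: free(b) -> (freed b); heap: [0-27 FREE]
Op 6: c = malloc(1) -> c = 0; heap: [0-0 ALLOC][1-27 FREE]
Op 7: d = malloc(2) -> d = 1; heap: [0-0 ALLOC][1-2 ALLOC][3-27 FREE]
free(d): d = 1 -> block [1-2 ALLOC]; mark free, coalesce with adjacent free neighbors -> [0-0 ALLOC][1-27 FREE]

Answer: [0-0 ALLOC][1-27 FREE]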